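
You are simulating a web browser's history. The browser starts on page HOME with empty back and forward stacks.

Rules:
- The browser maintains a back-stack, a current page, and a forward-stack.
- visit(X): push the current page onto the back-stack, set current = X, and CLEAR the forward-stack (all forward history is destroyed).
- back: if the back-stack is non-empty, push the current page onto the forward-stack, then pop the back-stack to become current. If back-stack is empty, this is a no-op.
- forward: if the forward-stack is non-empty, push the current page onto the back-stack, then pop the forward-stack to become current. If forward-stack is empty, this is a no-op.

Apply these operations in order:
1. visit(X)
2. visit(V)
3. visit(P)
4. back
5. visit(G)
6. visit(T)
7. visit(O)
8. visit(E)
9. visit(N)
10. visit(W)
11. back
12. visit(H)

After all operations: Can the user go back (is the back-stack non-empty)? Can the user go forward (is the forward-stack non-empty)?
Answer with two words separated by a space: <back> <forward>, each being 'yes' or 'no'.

After 1 (visit(X)): cur=X back=1 fwd=0
After 2 (visit(V)): cur=V back=2 fwd=0
After 3 (visit(P)): cur=P back=3 fwd=0
After 4 (back): cur=V back=2 fwd=1
After 5 (visit(G)): cur=G back=3 fwd=0
After 6 (visit(T)): cur=T back=4 fwd=0
After 7 (visit(O)): cur=O back=5 fwd=0
After 8 (visit(E)): cur=E back=6 fwd=0
After 9 (visit(N)): cur=N back=7 fwd=0
After 10 (visit(W)): cur=W back=8 fwd=0
After 11 (back): cur=N back=7 fwd=1
After 12 (visit(H)): cur=H back=8 fwd=0

Answer: yes no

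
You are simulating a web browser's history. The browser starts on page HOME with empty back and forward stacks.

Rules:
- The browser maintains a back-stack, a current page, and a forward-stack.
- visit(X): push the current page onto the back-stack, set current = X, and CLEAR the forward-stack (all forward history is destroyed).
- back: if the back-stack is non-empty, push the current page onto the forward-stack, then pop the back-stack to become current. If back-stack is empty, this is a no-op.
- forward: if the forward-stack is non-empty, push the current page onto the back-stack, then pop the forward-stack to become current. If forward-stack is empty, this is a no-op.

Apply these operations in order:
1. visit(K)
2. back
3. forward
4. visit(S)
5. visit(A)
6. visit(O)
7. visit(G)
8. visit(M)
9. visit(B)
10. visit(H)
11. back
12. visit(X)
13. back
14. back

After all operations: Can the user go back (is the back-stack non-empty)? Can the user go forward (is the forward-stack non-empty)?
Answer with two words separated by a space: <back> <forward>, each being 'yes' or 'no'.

After 1 (visit(K)): cur=K back=1 fwd=0
After 2 (back): cur=HOME back=0 fwd=1
After 3 (forward): cur=K back=1 fwd=0
After 4 (visit(S)): cur=S back=2 fwd=0
After 5 (visit(A)): cur=A back=3 fwd=0
After 6 (visit(O)): cur=O back=4 fwd=0
After 7 (visit(G)): cur=G back=5 fwd=0
After 8 (visit(M)): cur=M back=6 fwd=0
After 9 (visit(B)): cur=B back=7 fwd=0
After 10 (visit(H)): cur=H back=8 fwd=0
After 11 (back): cur=B back=7 fwd=1
After 12 (visit(X)): cur=X back=8 fwd=0
After 13 (back): cur=B back=7 fwd=1
After 14 (back): cur=M back=6 fwd=2

Answer: yes yes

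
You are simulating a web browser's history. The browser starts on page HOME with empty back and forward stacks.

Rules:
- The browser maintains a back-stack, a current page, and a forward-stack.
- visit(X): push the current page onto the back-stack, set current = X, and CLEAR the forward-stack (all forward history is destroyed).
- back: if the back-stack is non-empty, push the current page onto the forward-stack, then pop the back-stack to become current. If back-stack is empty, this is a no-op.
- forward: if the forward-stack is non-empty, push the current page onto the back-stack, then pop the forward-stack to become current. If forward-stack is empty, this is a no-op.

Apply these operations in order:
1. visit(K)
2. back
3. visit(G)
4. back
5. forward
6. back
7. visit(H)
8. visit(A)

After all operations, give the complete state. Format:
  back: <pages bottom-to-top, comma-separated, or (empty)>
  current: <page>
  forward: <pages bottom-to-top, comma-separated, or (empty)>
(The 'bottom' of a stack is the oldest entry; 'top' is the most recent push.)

Answer: back: HOME,H
current: A
forward: (empty)

Derivation:
After 1 (visit(K)): cur=K back=1 fwd=0
After 2 (back): cur=HOME back=0 fwd=1
After 3 (visit(G)): cur=G back=1 fwd=0
After 4 (back): cur=HOME back=0 fwd=1
After 5 (forward): cur=G back=1 fwd=0
After 6 (back): cur=HOME back=0 fwd=1
After 7 (visit(H)): cur=H back=1 fwd=0
After 8 (visit(A)): cur=A back=2 fwd=0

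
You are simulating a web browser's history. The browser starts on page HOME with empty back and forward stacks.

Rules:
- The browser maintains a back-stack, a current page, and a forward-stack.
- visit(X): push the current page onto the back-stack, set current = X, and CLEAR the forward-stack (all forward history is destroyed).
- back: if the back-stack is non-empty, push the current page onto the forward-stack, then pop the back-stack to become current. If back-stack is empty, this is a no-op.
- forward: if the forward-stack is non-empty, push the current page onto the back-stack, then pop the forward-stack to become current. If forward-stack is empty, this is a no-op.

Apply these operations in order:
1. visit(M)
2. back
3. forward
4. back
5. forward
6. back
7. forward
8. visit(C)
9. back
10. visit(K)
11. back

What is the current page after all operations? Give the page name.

After 1 (visit(M)): cur=M back=1 fwd=0
After 2 (back): cur=HOME back=0 fwd=1
After 3 (forward): cur=M back=1 fwd=0
After 4 (back): cur=HOME back=0 fwd=1
After 5 (forward): cur=M back=1 fwd=0
After 6 (back): cur=HOME back=0 fwd=1
After 7 (forward): cur=M back=1 fwd=0
After 8 (visit(C)): cur=C back=2 fwd=0
After 9 (back): cur=M back=1 fwd=1
After 10 (visit(K)): cur=K back=2 fwd=0
After 11 (back): cur=M back=1 fwd=1

Answer: M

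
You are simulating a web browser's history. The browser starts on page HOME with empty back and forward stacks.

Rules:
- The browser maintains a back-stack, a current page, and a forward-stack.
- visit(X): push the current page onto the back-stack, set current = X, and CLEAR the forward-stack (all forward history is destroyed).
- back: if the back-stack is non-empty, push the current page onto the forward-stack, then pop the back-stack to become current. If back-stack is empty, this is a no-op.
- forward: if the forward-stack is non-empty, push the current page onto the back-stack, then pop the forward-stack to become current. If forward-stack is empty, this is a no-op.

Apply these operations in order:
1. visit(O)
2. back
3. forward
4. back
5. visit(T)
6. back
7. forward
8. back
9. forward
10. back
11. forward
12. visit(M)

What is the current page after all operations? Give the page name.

After 1 (visit(O)): cur=O back=1 fwd=0
After 2 (back): cur=HOME back=0 fwd=1
After 3 (forward): cur=O back=1 fwd=0
After 4 (back): cur=HOME back=0 fwd=1
After 5 (visit(T)): cur=T back=1 fwd=0
After 6 (back): cur=HOME back=0 fwd=1
After 7 (forward): cur=T back=1 fwd=0
After 8 (back): cur=HOME back=0 fwd=1
After 9 (forward): cur=T back=1 fwd=0
After 10 (back): cur=HOME back=0 fwd=1
After 11 (forward): cur=T back=1 fwd=0
After 12 (visit(M)): cur=M back=2 fwd=0

Answer: M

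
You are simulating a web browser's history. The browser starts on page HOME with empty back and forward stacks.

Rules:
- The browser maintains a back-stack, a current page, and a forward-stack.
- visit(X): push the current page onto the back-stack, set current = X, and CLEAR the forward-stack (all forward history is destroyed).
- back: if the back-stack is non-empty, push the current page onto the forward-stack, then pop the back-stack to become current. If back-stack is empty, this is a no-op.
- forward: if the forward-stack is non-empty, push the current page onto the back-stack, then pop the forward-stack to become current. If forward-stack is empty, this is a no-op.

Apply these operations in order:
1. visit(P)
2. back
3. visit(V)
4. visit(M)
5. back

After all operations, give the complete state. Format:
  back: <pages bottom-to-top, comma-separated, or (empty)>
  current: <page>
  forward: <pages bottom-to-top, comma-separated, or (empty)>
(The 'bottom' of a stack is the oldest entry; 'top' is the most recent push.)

Answer: back: HOME
current: V
forward: M

Derivation:
After 1 (visit(P)): cur=P back=1 fwd=0
After 2 (back): cur=HOME back=0 fwd=1
After 3 (visit(V)): cur=V back=1 fwd=0
After 4 (visit(M)): cur=M back=2 fwd=0
After 5 (back): cur=V back=1 fwd=1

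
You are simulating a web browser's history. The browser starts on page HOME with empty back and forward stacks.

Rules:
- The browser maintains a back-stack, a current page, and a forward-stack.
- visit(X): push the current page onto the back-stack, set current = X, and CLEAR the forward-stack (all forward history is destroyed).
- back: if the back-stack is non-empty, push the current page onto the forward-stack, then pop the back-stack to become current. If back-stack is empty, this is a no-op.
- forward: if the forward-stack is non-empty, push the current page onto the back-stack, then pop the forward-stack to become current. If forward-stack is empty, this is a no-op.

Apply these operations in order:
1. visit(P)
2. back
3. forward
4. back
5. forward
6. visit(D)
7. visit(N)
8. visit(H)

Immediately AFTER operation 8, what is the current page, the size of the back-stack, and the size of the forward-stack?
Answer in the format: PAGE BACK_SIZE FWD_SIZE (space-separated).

After 1 (visit(P)): cur=P back=1 fwd=0
After 2 (back): cur=HOME back=0 fwd=1
After 3 (forward): cur=P back=1 fwd=0
After 4 (back): cur=HOME back=0 fwd=1
After 5 (forward): cur=P back=1 fwd=0
After 6 (visit(D)): cur=D back=2 fwd=0
After 7 (visit(N)): cur=N back=3 fwd=0
After 8 (visit(H)): cur=H back=4 fwd=0

H 4 0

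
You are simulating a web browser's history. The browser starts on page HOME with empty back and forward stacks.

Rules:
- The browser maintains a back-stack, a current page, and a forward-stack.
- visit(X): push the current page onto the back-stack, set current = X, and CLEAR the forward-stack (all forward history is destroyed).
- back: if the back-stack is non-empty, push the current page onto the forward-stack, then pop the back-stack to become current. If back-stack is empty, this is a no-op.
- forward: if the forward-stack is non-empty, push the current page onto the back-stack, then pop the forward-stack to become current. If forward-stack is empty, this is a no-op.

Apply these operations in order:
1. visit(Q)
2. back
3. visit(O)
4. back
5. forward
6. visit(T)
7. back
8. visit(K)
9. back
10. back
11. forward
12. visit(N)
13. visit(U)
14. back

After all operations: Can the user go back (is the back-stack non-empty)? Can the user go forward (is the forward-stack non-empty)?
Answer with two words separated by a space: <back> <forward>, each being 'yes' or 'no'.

After 1 (visit(Q)): cur=Q back=1 fwd=0
After 2 (back): cur=HOME back=0 fwd=1
After 3 (visit(O)): cur=O back=1 fwd=0
After 4 (back): cur=HOME back=0 fwd=1
After 5 (forward): cur=O back=1 fwd=0
After 6 (visit(T)): cur=T back=2 fwd=0
After 7 (back): cur=O back=1 fwd=1
After 8 (visit(K)): cur=K back=2 fwd=0
After 9 (back): cur=O back=1 fwd=1
After 10 (back): cur=HOME back=0 fwd=2
After 11 (forward): cur=O back=1 fwd=1
After 12 (visit(N)): cur=N back=2 fwd=0
After 13 (visit(U)): cur=U back=3 fwd=0
After 14 (back): cur=N back=2 fwd=1

Answer: yes yes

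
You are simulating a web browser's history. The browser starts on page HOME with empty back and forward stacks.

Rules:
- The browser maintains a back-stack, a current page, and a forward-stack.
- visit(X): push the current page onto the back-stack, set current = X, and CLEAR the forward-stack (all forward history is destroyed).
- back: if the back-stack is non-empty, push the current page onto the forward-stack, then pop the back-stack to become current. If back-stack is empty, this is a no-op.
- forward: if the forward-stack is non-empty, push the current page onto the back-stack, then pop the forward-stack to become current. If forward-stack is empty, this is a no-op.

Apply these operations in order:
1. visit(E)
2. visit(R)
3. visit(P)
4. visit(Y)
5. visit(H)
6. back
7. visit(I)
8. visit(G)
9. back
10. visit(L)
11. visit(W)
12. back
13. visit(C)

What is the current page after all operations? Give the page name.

After 1 (visit(E)): cur=E back=1 fwd=0
After 2 (visit(R)): cur=R back=2 fwd=0
After 3 (visit(P)): cur=P back=3 fwd=0
After 4 (visit(Y)): cur=Y back=4 fwd=0
After 5 (visit(H)): cur=H back=5 fwd=0
After 6 (back): cur=Y back=4 fwd=1
After 7 (visit(I)): cur=I back=5 fwd=0
After 8 (visit(G)): cur=G back=6 fwd=0
After 9 (back): cur=I back=5 fwd=1
After 10 (visit(L)): cur=L back=6 fwd=0
After 11 (visit(W)): cur=W back=7 fwd=0
After 12 (back): cur=L back=6 fwd=1
After 13 (visit(C)): cur=C back=7 fwd=0

Answer: C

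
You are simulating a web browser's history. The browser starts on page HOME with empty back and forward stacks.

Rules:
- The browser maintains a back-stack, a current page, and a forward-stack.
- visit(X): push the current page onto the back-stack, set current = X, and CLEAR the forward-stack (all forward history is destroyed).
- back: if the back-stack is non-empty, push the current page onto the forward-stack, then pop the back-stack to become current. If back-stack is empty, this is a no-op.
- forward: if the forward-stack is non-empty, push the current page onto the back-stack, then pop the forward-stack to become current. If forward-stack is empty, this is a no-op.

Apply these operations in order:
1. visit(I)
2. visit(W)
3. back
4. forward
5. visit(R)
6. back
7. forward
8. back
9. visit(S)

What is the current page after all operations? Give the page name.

After 1 (visit(I)): cur=I back=1 fwd=0
After 2 (visit(W)): cur=W back=2 fwd=0
After 3 (back): cur=I back=1 fwd=1
After 4 (forward): cur=W back=2 fwd=0
After 5 (visit(R)): cur=R back=3 fwd=0
After 6 (back): cur=W back=2 fwd=1
After 7 (forward): cur=R back=3 fwd=0
After 8 (back): cur=W back=2 fwd=1
After 9 (visit(S)): cur=S back=3 fwd=0

Answer: S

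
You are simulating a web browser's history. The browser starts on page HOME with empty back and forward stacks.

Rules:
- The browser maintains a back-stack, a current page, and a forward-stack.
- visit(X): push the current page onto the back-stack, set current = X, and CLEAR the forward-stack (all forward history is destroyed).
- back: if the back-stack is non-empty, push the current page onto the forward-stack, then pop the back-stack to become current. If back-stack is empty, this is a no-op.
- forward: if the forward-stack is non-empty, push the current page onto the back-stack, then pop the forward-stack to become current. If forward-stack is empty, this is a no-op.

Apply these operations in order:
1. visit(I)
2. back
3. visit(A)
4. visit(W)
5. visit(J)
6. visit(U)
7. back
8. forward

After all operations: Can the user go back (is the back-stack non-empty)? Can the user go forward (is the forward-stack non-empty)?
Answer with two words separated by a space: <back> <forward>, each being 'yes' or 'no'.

Answer: yes no

Derivation:
After 1 (visit(I)): cur=I back=1 fwd=0
After 2 (back): cur=HOME back=0 fwd=1
After 3 (visit(A)): cur=A back=1 fwd=0
After 4 (visit(W)): cur=W back=2 fwd=0
After 5 (visit(J)): cur=J back=3 fwd=0
After 6 (visit(U)): cur=U back=4 fwd=0
After 7 (back): cur=J back=3 fwd=1
After 8 (forward): cur=U back=4 fwd=0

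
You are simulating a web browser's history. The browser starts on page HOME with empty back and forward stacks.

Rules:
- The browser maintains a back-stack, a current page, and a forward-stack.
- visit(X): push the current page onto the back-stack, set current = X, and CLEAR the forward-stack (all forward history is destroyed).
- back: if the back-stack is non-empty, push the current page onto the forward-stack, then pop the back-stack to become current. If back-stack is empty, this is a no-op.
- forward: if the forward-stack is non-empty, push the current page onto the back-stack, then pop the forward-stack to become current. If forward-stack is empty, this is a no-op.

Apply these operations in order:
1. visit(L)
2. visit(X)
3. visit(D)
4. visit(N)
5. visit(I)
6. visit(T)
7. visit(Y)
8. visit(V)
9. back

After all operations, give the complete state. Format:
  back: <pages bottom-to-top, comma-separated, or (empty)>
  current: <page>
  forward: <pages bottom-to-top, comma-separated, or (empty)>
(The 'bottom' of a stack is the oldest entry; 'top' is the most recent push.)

Answer: back: HOME,L,X,D,N,I,T
current: Y
forward: V

Derivation:
After 1 (visit(L)): cur=L back=1 fwd=0
After 2 (visit(X)): cur=X back=2 fwd=0
After 3 (visit(D)): cur=D back=3 fwd=0
After 4 (visit(N)): cur=N back=4 fwd=0
After 5 (visit(I)): cur=I back=5 fwd=0
After 6 (visit(T)): cur=T back=6 fwd=0
After 7 (visit(Y)): cur=Y back=7 fwd=0
After 8 (visit(V)): cur=V back=8 fwd=0
After 9 (back): cur=Y back=7 fwd=1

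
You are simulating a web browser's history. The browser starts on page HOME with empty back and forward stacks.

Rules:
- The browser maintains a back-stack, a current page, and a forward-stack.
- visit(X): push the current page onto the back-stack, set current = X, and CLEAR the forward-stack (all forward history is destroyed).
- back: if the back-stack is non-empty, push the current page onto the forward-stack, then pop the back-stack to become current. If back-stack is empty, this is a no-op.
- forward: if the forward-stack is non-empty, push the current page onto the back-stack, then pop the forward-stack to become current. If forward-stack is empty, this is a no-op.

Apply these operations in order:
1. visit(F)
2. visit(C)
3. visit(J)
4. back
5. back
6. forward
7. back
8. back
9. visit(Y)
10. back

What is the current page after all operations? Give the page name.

Answer: HOME

Derivation:
After 1 (visit(F)): cur=F back=1 fwd=0
After 2 (visit(C)): cur=C back=2 fwd=0
After 3 (visit(J)): cur=J back=3 fwd=0
After 4 (back): cur=C back=2 fwd=1
After 5 (back): cur=F back=1 fwd=2
After 6 (forward): cur=C back=2 fwd=1
After 7 (back): cur=F back=1 fwd=2
After 8 (back): cur=HOME back=0 fwd=3
After 9 (visit(Y)): cur=Y back=1 fwd=0
After 10 (back): cur=HOME back=0 fwd=1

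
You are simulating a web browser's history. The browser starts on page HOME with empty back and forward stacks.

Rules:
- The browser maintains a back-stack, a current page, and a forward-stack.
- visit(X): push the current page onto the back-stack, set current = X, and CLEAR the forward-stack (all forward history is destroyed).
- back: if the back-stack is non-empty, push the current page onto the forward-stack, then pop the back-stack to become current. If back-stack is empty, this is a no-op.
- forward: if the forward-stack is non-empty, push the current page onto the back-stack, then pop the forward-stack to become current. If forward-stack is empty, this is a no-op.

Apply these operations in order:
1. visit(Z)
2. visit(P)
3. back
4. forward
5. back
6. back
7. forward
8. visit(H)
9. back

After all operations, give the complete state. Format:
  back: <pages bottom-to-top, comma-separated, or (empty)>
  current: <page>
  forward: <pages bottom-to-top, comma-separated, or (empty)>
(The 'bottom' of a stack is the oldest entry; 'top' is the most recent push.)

After 1 (visit(Z)): cur=Z back=1 fwd=0
After 2 (visit(P)): cur=P back=2 fwd=0
After 3 (back): cur=Z back=1 fwd=1
After 4 (forward): cur=P back=2 fwd=0
After 5 (back): cur=Z back=1 fwd=1
After 6 (back): cur=HOME back=0 fwd=2
After 7 (forward): cur=Z back=1 fwd=1
After 8 (visit(H)): cur=H back=2 fwd=0
After 9 (back): cur=Z back=1 fwd=1

Answer: back: HOME
current: Z
forward: H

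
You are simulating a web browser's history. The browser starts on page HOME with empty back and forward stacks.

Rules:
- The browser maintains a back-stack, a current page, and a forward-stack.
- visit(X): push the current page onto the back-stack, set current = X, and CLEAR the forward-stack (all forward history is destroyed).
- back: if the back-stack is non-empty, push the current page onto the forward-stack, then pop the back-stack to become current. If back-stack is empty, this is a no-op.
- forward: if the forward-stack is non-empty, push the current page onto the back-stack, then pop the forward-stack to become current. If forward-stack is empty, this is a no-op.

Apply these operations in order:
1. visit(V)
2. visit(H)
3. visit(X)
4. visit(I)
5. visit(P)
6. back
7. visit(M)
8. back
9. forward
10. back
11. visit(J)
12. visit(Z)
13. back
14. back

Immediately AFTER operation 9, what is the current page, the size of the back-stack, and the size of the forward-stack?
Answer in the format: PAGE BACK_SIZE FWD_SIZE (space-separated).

After 1 (visit(V)): cur=V back=1 fwd=0
After 2 (visit(H)): cur=H back=2 fwd=0
After 3 (visit(X)): cur=X back=3 fwd=0
After 4 (visit(I)): cur=I back=4 fwd=0
After 5 (visit(P)): cur=P back=5 fwd=0
After 6 (back): cur=I back=4 fwd=1
After 7 (visit(M)): cur=M back=5 fwd=0
After 8 (back): cur=I back=4 fwd=1
After 9 (forward): cur=M back=5 fwd=0

M 5 0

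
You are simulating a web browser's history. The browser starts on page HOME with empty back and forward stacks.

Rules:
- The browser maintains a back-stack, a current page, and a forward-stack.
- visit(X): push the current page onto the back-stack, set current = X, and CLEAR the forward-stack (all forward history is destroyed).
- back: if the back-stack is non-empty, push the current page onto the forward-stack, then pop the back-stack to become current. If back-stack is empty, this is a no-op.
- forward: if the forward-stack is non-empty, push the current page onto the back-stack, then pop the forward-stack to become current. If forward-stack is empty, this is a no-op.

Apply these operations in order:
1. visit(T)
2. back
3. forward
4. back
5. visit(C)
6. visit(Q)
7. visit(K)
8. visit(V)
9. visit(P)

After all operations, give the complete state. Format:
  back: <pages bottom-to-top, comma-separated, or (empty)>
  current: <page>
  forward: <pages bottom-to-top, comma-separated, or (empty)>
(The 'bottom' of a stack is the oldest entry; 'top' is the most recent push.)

After 1 (visit(T)): cur=T back=1 fwd=0
After 2 (back): cur=HOME back=0 fwd=1
After 3 (forward): cur=T back=1 fwd=0
After 4 (back): cur=HOME back=0 fwd=1
After 5 (visit(C)): cur=C back=1 fwd=0
After 6 (visit(Q)): cur=Q back=2 fwd=0
After 7 (visit(K)): cur=K back=3 fwd=0
After 8 (visit(V)): cur=V back=4 fwd=0
After 9 (visit(P)): cur=P back=5 fwd=0

Answer: back: HOME,C,Q,K,V
current: P
forward: (empty)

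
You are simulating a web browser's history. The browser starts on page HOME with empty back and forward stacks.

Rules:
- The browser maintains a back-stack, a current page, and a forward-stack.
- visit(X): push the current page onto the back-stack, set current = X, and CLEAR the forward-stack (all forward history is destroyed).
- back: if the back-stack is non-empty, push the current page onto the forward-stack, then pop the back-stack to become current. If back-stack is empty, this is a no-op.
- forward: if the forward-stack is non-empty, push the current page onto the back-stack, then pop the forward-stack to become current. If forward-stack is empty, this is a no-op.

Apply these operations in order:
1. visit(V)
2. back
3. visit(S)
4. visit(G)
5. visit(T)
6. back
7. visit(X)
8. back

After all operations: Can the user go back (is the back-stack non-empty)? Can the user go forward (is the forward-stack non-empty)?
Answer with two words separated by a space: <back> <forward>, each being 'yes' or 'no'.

After 1 (visit(V)): cur=V back=1 fwd=0
After 2 (back): cur=HOME back=0 fwd=1
After 3 (visit(S)): cur=S back=1 fwd=0
After 4 (visit(G)): cur=G back=2 fwd=0
After 5 (visit(T)): cur=T back=3 fwd=0
After 6 (back): cur=G back=2 fwd=1
After 7 (visit(X)): cur=X back=3 fwd=0
After 8 (back): cur=G back=2 fwd=1

Answer: yes yes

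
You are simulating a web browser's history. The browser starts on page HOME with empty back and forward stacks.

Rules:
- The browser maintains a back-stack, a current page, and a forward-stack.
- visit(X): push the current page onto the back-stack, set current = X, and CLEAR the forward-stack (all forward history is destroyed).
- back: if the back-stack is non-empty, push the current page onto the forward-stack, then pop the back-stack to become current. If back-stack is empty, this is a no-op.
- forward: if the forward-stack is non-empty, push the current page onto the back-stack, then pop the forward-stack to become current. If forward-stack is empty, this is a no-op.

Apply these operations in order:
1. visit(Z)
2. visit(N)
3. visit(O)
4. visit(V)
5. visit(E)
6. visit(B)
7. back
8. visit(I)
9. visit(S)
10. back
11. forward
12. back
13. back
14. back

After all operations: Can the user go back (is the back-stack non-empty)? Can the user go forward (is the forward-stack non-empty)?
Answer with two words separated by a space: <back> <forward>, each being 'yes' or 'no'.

After 1 (visit(Z)): cur=Z back=1 fwd=0
After 2 (visit(N)): cur=N back=2 fwd=0
After 3 (visit(O)): cur=O back=3 fwd=0
After 4 (visit(V)): cur=V back=4 fwd=0
After 5 (visit(E)): cur=E back=5 fwd=0
After 6 (visit(B)): cur=B back=6 fwd=0
After 7 (back): cur=E back=5 fwd=1
After 8 (visit(I)): cur=I back=6 fwd=0
After 9 (visit(S)): cur=S back=7 fwd=0
After 10 (back): cur=I back=6 fwd=1
After 11 (forward): cur=S back=7 fwd=0
After 12 (back): cur=I back=6 fwd=1
After 13 (back): cur=E back=5 fwd=2
After 14 (back): cur=V back=4 fwd=3

Answer: yes yes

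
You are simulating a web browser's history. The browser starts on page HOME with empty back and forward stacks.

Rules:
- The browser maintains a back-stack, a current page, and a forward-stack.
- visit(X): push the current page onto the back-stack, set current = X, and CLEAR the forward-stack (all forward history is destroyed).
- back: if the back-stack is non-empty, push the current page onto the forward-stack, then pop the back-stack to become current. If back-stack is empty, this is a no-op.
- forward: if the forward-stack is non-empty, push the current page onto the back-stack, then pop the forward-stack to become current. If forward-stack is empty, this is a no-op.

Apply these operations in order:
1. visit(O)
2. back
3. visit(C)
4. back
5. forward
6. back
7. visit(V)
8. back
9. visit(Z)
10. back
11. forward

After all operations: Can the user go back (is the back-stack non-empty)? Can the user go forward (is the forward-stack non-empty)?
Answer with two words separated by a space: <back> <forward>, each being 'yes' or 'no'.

After 1 (visit(O)): cur=O back=1 fwd=0
After 2 (back): cur=HOME back=0 fwd=1
After 3 (visit(C)): cur=C back=1 fwd=0
After 4 (back): cur=HOME back=0 fwd=1
After 5 (forward): cur=C back=1 fwd=0
After 6 (back): cur=HOME back=0 fwd=1
After 7 (visit(V)): cur=V back=1 fwd=0
After 8 (back): cur=HOME back=0 fwd=1
After 9 (visit(Z)): cur=Z back=1 fwd=0
After 10 (back): cur=HOME back=0 fwd=1
After 11 (forward): cur=Z back=1 fwd=0

Answer: yes no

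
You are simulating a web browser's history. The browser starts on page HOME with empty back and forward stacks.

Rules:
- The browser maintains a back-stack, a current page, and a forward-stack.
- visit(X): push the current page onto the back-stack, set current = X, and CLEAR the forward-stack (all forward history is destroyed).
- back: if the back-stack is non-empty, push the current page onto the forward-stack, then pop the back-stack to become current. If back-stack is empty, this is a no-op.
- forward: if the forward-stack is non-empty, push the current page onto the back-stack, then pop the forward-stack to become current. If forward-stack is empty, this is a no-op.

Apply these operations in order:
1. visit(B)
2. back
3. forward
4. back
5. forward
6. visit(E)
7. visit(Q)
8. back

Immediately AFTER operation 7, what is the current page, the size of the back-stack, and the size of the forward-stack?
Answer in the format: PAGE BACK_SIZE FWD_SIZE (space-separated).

After 1 (visit(B)): cur=B back=1 fwd=0
After 2 (back): cur=HOME back=0 fwd=1
After 3 (forward): cur=B back=1 fwd=0
After 4 (back): cur=HOME back=0 fwd=1
After 5 (forward): cur=B back=1 fwd=0
After 6 (visit(E)): cur=E back=2 fwd=0
After 7 (visit(Q)): cur=Q back=3 fwd=0

Q 3 0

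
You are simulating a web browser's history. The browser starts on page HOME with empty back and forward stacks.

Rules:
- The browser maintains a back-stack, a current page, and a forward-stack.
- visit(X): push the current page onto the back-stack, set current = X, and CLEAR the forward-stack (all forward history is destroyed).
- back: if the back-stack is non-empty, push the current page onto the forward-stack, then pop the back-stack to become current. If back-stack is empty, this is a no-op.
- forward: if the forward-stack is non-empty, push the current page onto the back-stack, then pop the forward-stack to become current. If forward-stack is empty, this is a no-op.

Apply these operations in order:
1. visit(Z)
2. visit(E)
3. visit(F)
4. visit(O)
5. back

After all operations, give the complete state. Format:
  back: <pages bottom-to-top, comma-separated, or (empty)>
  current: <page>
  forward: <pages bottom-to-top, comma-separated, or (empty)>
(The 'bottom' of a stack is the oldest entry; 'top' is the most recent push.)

After 1 (visit(Z)): cur=Z back=1 fwd=0
After 2 (visit(E)): cur=E back=2 fwd=0
After 3 (visit(F)): cur=F back=3 fwd=0
After 4 (visit(O)): cur=O back=4 fwd=0
After 5 (back): cur=F back=3 fwd=1

Answer: back: HOME,Z,E
current: F
forward: O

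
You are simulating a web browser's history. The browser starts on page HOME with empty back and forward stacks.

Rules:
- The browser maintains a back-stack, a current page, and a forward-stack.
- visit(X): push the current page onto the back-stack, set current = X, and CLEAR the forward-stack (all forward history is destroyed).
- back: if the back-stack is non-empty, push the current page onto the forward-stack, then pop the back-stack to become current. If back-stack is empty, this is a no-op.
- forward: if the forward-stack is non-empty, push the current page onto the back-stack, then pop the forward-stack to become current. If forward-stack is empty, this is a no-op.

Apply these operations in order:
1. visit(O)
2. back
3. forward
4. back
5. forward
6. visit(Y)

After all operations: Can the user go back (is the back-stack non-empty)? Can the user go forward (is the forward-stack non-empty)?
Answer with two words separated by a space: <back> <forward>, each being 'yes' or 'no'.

Answer: yes no

Derivation:
After 1 (visit(O)): cur=O back=1 fwd=0
After 2 (back): cur=HOME back=0 fwd=1
After 3 (forward): cur=O back=1 fwd=0
After 4 (back): cur=HOME back=0 fwd=1
After 5 (forward): cur=O back=1 fwd=0
After 6 (visit(Y)): cur=Y back=2 fwd=0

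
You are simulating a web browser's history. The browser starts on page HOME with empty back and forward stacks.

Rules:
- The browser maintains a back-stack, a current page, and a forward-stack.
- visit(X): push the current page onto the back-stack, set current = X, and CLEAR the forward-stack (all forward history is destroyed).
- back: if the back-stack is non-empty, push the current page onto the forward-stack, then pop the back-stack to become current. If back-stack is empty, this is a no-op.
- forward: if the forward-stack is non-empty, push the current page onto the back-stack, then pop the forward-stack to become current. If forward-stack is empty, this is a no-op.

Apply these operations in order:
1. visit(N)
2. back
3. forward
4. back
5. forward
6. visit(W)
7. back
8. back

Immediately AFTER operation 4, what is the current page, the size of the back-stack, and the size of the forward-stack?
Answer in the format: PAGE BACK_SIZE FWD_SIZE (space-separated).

After 1 (visit(N)): cur=N back=1 fwd=0
After 2 (back): cur=HOME back=0 fwd=1
After 3 (forward): cur=N back=1 fwd=0
After 4 (back): cur=HOME back=0 fwd=1

HOME 0 1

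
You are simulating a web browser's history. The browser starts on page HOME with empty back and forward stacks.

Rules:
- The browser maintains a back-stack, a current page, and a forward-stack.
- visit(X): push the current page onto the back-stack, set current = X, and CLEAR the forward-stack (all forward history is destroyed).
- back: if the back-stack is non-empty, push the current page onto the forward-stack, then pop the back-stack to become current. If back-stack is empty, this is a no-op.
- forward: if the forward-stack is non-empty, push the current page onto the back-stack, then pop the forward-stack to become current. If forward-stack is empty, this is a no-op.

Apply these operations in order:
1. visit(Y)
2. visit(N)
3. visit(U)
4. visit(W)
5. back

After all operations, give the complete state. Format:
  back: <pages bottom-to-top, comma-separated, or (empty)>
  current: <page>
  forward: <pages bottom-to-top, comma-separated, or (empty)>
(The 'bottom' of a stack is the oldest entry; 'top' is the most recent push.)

Answer: back: HOME,Y,N
current: U
forward: W

Derivation:
After 1 (visit(Y)): cur=Y back=1 fwd=0
After 2 (visit(N)): cur=N back=2 fwd=0
After 3 (visit(U)): cur=U back=3 fwd=0
After 4 (visit(W)): cur=W back=4 fwd=0
After 5 (back): cur=U back=3 fwd=1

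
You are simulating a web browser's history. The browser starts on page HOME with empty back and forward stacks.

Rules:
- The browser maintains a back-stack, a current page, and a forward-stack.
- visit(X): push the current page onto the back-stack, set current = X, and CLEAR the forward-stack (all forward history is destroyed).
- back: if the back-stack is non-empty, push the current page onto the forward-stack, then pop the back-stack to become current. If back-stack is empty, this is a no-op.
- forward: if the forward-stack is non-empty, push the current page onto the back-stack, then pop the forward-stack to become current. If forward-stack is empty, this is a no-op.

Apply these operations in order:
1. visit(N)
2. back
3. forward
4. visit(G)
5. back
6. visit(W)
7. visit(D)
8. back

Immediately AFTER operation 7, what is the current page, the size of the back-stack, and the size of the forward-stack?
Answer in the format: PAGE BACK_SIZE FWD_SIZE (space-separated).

After 1 (visit(N)): cur=N back=1 fwd=0
After 2 (back): cur=HOME back=0 fwd=1
After 3 (forward): cur=N back=1 fwd=0
After 4 (visit(G)): cur=G back=2 fwd=0
After 5 (back): cur=N back=1 fwd=1
After 6 (visit(W)): cur=W back=2 fwd=0
After 7 (visit(D)): cur=D back=3 fwd=0

D 3 0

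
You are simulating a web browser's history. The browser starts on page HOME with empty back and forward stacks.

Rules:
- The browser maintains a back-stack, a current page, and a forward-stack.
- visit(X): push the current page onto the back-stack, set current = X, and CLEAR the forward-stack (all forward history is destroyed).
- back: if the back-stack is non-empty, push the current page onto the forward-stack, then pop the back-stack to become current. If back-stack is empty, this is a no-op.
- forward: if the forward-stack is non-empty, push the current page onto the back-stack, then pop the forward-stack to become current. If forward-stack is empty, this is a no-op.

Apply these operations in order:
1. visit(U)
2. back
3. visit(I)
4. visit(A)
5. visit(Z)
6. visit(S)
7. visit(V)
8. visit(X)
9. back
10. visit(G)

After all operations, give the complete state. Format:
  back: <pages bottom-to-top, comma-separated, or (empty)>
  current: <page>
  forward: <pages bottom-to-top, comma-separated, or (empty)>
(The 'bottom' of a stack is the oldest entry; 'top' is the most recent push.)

After 1 (visit(U)): cur=U back=1 fwd=0
After 2 (back): cur=HOME back=0 fwd=1
After 3 (visit(I)): cur=I back=1 fwd=0
After 4 (visit(A)): cur=A back=2 fwd=0
After 5 (visit(Z)): cur=Z back=3 fwd=0
After 6 (visit(S)): cur=S back=4 fwd=0
After 7 (visit(V)): cur=V back=5 fwd=0
After 8 (visit(X)): cur=X back=6 fwd=0
After 9 (back): cur=V back=5 fwd=1
After 10 (visit(G)): cur=G back=6 fwd=0

Answer: back: HOME,I,A,Z,S,V
current: G
forward: (empty)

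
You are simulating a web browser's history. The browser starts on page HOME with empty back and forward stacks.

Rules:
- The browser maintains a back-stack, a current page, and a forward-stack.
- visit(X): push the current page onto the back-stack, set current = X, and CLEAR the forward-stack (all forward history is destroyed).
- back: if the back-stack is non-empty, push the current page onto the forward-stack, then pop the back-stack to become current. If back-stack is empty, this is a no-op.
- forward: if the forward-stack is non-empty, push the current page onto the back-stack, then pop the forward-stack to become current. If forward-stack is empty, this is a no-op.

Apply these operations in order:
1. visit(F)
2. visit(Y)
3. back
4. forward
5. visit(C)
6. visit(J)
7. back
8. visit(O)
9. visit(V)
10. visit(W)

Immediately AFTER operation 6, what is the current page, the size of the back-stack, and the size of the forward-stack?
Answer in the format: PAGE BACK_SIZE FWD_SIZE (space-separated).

After 1 (visit(F)): cur=F back=1 fwd=0
After 2 (visit(Y)): cur=Y back=2 fwd=0
After 3 (back): cur=F back=1 fwd=1
After 4 (forward): cur=Y back=2 fwd=0
After 5 (visit(C)): cur=C back=3 fwd=0
After 6 (visit(J)): cur=J back=4 fwd=0

J 4 0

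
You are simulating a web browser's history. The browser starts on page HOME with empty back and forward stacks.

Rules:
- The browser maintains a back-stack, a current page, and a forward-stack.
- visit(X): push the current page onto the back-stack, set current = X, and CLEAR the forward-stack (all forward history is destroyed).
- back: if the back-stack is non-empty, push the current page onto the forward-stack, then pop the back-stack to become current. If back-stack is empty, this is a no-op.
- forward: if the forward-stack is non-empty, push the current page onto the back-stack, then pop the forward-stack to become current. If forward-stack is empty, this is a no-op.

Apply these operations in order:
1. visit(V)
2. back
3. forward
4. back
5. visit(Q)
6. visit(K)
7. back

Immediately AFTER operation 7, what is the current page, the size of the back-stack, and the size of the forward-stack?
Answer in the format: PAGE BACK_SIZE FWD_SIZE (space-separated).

After 1 (visit(V)): cur=V back=1 fwd=0
After 2 (back): cur=HOME back=0 fwd=1
After 3 (forward): cur=V back=1 fwd=0
After 4 (back): cur=HOME back=0 fwd=1
After 5 (visit(Q)): cur=Q back=1 fwd=0
After 6 (visit(K)): cur=K back=2 fwd=0
After 7 (back): cur=Q back=1 fwd=1

Q 1 1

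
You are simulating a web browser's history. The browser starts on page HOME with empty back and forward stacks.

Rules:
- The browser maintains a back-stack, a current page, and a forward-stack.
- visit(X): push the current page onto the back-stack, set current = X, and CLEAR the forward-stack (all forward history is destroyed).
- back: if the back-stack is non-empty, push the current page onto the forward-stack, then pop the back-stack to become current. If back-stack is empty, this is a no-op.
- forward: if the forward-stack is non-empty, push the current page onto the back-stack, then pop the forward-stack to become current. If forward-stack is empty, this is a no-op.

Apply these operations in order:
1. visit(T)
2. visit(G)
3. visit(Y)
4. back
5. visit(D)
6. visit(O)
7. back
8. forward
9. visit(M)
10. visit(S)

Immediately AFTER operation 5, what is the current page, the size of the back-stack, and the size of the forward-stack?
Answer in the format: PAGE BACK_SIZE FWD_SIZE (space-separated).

After 1 (visit(T)): cur=T back=1 fwd=0
After 2 (visit(G)): cur=G back=2 fwd=0
After 3 (visit(Y)): cur=Y back=3 fwd=0
After 4 (back): cur=G back=2 fwd=1
After 5 (visit(D)): cur=D back=3 fwd=0

D 3 0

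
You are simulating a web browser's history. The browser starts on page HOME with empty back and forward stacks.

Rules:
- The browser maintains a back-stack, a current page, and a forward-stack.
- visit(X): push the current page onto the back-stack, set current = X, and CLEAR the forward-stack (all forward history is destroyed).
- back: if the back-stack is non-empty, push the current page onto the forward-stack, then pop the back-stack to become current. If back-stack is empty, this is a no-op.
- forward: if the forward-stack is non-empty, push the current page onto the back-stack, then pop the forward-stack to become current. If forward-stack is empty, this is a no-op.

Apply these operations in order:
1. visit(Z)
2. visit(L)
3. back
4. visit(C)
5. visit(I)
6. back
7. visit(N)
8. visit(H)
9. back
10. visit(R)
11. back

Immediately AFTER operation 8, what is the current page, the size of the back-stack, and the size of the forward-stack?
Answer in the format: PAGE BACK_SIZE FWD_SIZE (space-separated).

After 1 (visit(Z)): cur=Z back=1 fwd=0
After 2 (visit(L)): cur=L back=2 fwd=0
After 3 (back): cur=Z back=1 fwd=1
After 4 (visit(C)): cur=C back=2 fwd=0
After 5 (visit(I)): cur=I back=3 fwd=0
After 6 (back): cur=C back=2 fwd=1
After 7 (visit(N)): cur=N back=3 fwd=0
After 8 (visit(H)): cur=H back=4 fwd=0

H 4 0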